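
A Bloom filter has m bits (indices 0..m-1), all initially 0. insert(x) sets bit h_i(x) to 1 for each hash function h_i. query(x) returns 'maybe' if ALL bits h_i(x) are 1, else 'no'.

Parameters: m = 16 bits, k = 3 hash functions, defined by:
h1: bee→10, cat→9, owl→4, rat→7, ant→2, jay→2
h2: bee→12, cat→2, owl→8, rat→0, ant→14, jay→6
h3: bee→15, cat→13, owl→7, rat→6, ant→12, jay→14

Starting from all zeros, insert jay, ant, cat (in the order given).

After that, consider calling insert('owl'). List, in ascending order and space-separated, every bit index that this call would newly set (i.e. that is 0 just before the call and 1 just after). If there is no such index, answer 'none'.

Answer: 4 7 8

Derivation:
Start: bits=0000000000000000
After insert 'jay': sets bits 2 6 14 -> bits=0010001000000010
After insert 'ant': sets bits 2 12 14 -> bits=0010001000001010
After insert 'cat': sets bits 2 9 13 -> bits=0010001001001110
insert 'owl' would touch bits 4 7 8; currently bit4=0, bit7=0, bit8=0
Bits that are 0 among those (would change 0->1): 4 7 8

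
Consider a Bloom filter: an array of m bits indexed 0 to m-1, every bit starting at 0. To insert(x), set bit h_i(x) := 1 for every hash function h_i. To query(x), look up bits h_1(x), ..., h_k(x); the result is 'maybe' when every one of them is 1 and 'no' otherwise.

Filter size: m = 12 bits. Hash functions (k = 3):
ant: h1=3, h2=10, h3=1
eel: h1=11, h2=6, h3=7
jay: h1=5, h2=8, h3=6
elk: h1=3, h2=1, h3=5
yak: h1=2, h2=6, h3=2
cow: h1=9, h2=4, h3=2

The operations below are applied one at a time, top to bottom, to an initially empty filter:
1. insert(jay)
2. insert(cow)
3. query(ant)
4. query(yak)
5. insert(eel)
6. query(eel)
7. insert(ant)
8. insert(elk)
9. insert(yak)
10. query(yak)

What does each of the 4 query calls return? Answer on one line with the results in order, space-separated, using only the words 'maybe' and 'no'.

Start: bits=000000000000
Op 1: insert jay -> sets bits 5 6 8 -> bits=000001101000
Op 2: insert cow -> sets bits 2 4 9 -> bits=001011101100
Op 3: query ant -> checks bit1=0, bit3=0, bit10=0 (has a 0) -> no
Op 4: query yak -> checks bit2=1, bit6=1 (all 1) -> maybe
Op 5: insert eel -> sets bits 6 7 11 -> bits=001011111101
Op 6: query eel -> checks bit6=1, bit7=1, bit11=1 (all 1) -> maybe
Op 7: insert ant -> sets bits 1 3 10 -> bits=011111111111
Op 8: insert elk -> sets bits 1 3 5 -> bits=011111111111
Op 9: insert yak -> sets bits 2 6 -> bits=011111111111
Op 10: query yak -> checks bit2=1, bit6=1 (all 1) -> maybe
Query results in order: no maybe maybe maybe

Answer: no maybe maybe maybe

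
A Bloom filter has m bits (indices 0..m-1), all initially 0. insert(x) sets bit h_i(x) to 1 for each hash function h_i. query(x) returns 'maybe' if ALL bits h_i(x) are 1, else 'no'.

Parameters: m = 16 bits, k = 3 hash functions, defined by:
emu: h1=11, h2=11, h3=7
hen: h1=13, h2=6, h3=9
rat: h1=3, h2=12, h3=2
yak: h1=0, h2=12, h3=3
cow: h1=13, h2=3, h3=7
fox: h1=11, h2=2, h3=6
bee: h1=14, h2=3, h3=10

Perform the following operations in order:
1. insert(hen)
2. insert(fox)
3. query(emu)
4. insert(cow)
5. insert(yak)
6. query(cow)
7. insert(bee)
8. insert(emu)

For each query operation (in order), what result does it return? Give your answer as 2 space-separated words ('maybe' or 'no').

Answer: no maybe

Derivation:
Start: bits=0000000000000000
Op 1: insert hen -> sets bits 6 9 13 -> bits=0000001001000100
Op 2: insert fox -> sets bits 2 6 11 -> bits=0010001001010100
Op 3: query emu -> checks bit7=0, bit11=1 (has a 0) -> no
Op 4: insert cow -> sets bits 3 7 13 -> bits=0011001101010100
Op 5: insert yak -> sets bits 0 3 12 -> bits=1011001101011100
Op 6: query cow -> checks bit3=1, bit7=1, bit13=1 (all 1) -> maybe
Op 7: insert bee -> sets bits 3 10 14 -> bits=1011001101111110
Op 8: insert emu -> sets bits 7 11 -> bits=1011001101111110
Query results in order: no maybe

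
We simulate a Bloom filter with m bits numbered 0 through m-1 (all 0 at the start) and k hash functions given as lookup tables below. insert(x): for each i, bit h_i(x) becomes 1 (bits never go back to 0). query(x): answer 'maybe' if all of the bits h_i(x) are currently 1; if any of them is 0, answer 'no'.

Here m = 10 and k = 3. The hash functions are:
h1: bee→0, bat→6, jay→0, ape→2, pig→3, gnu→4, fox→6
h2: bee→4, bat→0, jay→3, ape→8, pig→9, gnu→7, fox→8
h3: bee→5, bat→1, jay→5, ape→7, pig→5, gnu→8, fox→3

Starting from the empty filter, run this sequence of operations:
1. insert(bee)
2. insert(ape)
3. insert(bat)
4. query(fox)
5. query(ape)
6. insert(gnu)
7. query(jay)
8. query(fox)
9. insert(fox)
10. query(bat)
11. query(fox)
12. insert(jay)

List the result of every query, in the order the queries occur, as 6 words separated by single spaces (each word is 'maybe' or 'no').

Start: bits=0000000000
Op 1: insert bee -> sets bits 0 4 5 -> bits=1000110000
Op 2: insert ape -> sets bits 2 7 8 -> bits=1010110110
Op 3: insert bat -> sets bits 0 1 6 -> bits=1110111110
Op 4: query fox -> checks bit3=0, bit6=1, bit8=1 (has a 0) -> no
Op 5: query ape -> checks bit2=1, bit7=1, bit8=1 (all 1) -> maybe
Op 6: insert gnu -> sets bits 4 7 8 -> bits=1110111110
Op 7: query jay -> checks bit0=1, bit3=0, bit5=1 (has a 0) -> no
Op 8: query fox -> checks bit3=0, bit6=1, bit8=1 (has a 0) -> no
Op 9: insert fox -> sets bits 3 6 8 -> bits=1111111110
Op 10: query bat -> checks bit0=1, bit1=1, bit6=1 (all 1) -> maybe
Op 11: query fox -> checks bit3=1, bit6=1, bit8=1 (all 1) -> maybe
Op 12: insert jay -> sets bits 0 3 5 -> bits=1111111110
Query results in order: no maybe no no maybe maybe

Answer: no maybe no no maybe maybe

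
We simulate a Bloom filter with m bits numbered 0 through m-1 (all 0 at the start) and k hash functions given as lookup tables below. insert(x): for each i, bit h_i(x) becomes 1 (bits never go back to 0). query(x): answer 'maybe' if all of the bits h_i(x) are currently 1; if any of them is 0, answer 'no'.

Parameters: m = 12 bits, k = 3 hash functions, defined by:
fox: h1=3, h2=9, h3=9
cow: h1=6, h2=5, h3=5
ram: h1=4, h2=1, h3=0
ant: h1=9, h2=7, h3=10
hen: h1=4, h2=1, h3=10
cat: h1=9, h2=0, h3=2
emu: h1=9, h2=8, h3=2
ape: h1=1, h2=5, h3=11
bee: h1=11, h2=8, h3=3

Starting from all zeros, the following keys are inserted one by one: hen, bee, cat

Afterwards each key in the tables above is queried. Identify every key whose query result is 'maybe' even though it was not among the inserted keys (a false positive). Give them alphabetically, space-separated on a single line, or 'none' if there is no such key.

Start: bits=000000000000
After insert 'hen': sets bits 1 4 10 -> bits=010010000010
After insert 'bee': sets bits 3 8 11 -> bits=010110001011
After insert 'cat': sets bits 0 2 9 -> bits=111110001111
Not inserted: ant ape cow emu fox ram — query each against bits=111110001111:
query ant: checks bit7=0, bit9=1, bit10=1 (has a 0) -> no => not a false positive
query ape: checks bit1=1, bit5=0, bit11=1 (has a 0) -> no => not a false positive
query cow: checks bit5=0, bit6=0 (has a 0) -> no => not a false positive
query emu: checks bit2=1, bit8=1, bit9=1 (all 1) -> maybe => FALSE POSITIVE
query fox: checks bit3=1, bit9=1 (all 1) -> maybe => FALSE POSITIVE
query ram: checks bit0=1, bit1=1, bit4=1 (all 1) -> maybe => FALSE POSITIVE
False positives (alphabetical): emu fox ram

Answer: emu fox ram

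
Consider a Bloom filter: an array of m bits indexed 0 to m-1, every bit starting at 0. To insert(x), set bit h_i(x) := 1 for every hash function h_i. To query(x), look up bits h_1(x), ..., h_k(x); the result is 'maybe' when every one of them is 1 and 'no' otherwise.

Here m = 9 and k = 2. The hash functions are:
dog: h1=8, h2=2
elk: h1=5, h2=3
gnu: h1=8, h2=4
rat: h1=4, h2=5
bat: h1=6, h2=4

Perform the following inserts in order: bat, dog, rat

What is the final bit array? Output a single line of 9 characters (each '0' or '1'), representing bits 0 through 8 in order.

Answer: 001011101

Derivation:
Start: bits=000000000
After insert 'bat': sets bits 4 6 -> bits=000010100
After insert 'dog': sets bits 2 8 -> bits=001010101
After insert 'rat': sets bits 4 5 -> bits=001011101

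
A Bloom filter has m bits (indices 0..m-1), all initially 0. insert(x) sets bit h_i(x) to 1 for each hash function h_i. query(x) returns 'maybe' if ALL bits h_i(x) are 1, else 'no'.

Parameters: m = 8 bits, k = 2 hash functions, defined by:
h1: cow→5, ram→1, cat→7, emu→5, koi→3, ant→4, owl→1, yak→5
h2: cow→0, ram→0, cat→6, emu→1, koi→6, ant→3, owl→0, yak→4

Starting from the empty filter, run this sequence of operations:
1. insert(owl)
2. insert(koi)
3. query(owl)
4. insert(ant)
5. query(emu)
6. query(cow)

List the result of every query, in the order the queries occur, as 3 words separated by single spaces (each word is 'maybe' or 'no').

Answer: maybe no no

Derivation:
Start: bits=00000000
Op 1: insert owl -> sets bits 0 1 -> bits=11000000
Op 2: insert koi -> sets bits 3 6 -> bits=11010010
Op 3: query owl -> checks bit0=1, bit1=1 (all 1) -> maybe
Op 4: insert ant -> sets bits 3 4 -> bits=11011010
Op 5: query emu -> checks bit1=1, bit5=0 (has a 0) -> no
Op 6: query cow -> checks bit0=1, bit5=0 (has a 0) -> no
Query results in order: maybe no no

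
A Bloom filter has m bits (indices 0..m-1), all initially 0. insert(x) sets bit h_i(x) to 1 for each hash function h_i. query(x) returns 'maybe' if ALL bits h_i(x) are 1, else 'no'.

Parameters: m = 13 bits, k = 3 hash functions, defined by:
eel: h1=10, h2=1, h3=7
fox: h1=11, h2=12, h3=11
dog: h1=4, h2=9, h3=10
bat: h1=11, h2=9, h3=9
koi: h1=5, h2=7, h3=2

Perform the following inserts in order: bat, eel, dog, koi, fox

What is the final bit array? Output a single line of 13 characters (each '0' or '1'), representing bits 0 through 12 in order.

Answer: 0110110101111

Derivation:
Start: bits=0000000000000
After insert 'bat': sets bits 9 11 -> bits=0000000001010
After insert 'eel': sets bits 1 7 10 -> bits=0100000101110
After insert 'dog': sets bits 4 9 10 -> bits=0100100101110
After insert 'koi': sets bits 2 5 7 -> bits=0110110101110
After insert 'fox': sets bits 11 12 -> bits=0110110101111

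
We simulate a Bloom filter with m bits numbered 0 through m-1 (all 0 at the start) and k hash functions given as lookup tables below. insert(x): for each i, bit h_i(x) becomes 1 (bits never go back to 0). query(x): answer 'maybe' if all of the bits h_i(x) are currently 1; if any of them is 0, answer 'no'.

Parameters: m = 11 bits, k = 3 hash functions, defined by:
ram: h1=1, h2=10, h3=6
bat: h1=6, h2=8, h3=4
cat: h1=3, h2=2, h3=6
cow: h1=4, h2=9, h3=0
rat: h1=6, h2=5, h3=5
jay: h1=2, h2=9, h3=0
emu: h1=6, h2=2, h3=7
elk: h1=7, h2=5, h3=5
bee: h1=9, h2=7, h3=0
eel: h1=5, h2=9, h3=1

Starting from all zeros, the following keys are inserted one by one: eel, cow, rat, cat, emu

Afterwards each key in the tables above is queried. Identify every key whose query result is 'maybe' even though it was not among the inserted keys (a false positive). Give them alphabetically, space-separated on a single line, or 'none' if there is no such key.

Answer: bee elk jay

Derivation:
Start: bits=00000000000
After insert 'eel': sets bits 1 5 9 -> bits=01000100010
After insert 'cow': sets bits 0 4 9 -> bits=11001100010
After insert 'rat': sets bits 5 6 -> bits=11001110010
After insert 'cat': sets bits 2 3 6 -> bits=11111110010
After insert 'emu': sets bits 2 6 7 -> bits=11111111010
Not inserted: bat bee elk jay ram — query each against bits=11111111010:
query bat: checks bit4=1, bit6=1, bit8=0 (has a 0) -> no => not a false positive
query bee: checks bit0=1, bit7=1, bit9=1 (all 1) -> maybe => FALSE POSITIVE
query elk: checks bit5=1, bit7=1 (all 1) -> maybe => FALSE POSITIVE
query jay: checks bit0=1, bit2=1, bit9=1 (all 1) -> maybe => FALSE POSITIVE
query ram: checks bit1=1, bit6=1, bit10=0 (has a 0) -> no => not a false positive
False positives (alphabetical): bee elk jay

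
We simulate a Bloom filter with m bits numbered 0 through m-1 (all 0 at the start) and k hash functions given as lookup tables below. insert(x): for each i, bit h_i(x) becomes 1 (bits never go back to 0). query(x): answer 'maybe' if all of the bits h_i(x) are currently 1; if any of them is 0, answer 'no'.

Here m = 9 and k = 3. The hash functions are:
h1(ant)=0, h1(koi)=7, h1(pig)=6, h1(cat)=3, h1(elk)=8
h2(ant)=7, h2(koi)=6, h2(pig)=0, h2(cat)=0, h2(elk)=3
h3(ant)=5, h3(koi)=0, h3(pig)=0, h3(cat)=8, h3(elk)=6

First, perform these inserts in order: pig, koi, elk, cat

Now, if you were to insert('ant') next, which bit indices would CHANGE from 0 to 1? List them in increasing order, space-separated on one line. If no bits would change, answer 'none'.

Start: bits=000000000
After insert 'pig': sets bits 0 6 -> bits=100000100
After insert 'koi': sets bits 0 6 7 -> bits=100000110
After insert 'elk': sets bits 3 6 8 -> bits=100100111
After insert 'cat': sets bits 0 3 8 -> bits=100100111
insert 'ant' would touch bits 0 5 7; currently bit0=1, bit5=0, bit7=1
Bits that are 0 among those (would change 0->1): 5

Answer: 5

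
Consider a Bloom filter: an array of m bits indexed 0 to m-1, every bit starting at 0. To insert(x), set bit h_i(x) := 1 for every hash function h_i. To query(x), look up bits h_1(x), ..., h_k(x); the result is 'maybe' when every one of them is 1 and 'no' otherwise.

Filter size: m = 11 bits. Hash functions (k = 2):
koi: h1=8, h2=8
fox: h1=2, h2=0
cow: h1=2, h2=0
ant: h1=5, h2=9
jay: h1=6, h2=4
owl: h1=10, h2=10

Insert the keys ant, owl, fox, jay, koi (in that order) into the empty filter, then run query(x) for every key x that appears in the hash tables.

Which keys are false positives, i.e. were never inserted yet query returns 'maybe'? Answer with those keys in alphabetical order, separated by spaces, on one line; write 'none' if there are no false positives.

Start: bits=00000000000
After insert 'ant': sets bits 5 9 -> bits=00000100010
After insert 'owl': sets bits 10 -> bits=00000100011
After insert 'fox': sets bits 0 2 -> bits=10100100011
After insert 'jay': sets bits 4 6 -> bits=10101110011
After insert 'koi': sets bits 8 -> bits=10101110111
Not inserted: cow — query each against bits=10101110111:
query cow: checks bit0=1, bit2=1 (all 1) -> maybe => FALSE POSITIVE
False positives (alphabetical): cow

Answer: cow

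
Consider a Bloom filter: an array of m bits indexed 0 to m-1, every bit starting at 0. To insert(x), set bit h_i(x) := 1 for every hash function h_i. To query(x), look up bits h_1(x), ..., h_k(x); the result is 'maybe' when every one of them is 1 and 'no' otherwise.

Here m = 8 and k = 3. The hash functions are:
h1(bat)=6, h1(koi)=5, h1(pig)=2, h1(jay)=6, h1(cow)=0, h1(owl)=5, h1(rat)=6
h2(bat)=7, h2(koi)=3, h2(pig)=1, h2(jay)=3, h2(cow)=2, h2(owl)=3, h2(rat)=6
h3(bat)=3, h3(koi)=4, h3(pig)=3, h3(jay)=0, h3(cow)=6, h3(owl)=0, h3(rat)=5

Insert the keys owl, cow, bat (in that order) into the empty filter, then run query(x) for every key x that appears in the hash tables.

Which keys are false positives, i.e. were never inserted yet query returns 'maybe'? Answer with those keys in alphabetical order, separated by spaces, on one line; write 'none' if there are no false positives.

Answer: jay rat

Derivation:
Start: bits=00000000
After insert 'owl': sets bits 0 3 5 -> bits=10010100
After insert 'cow': sets bits 0 2 6 -> bits=10110110
After insert 'bat': sets bits 3 6 7 -> bits=10110111
Not inserted: jay koi pig rat — query each against bits=10110111:
query jay: checks bit0=1, bit3=1, bit6=1 (all 1) -> maybe => FALSE POSITIVE
query koi: checks bit3=1, bit4=0, bit5=1 (has a 0) -> no => not a false positive
query pig: checks bit1=0, bit2=1, bit3=1 (has a 0) -> no => not a false positive
query rat: checks bit5=1, bit6=1 (all 1) -> maybe => FALSE POSITIVE
False positives (alphabetical): jay rat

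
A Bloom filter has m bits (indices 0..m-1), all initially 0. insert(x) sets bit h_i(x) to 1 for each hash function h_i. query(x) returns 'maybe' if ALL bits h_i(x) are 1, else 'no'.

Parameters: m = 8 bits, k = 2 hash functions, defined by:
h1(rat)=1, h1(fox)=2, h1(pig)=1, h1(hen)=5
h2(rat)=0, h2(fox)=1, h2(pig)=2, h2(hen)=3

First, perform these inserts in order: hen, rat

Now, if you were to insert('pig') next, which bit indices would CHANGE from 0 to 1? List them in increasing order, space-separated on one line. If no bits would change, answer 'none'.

Start: bits=00000000
After insert 'hen': sets bits 3 5 -> bits=00010100
After insert 'rat': sets bits 0 1 -> bits=11010100
insert 'pig' would touch bits 1 2; currently bit1=1, bit2=0
Bits that are 0 among those (would change 0->1): 2

Answer: 2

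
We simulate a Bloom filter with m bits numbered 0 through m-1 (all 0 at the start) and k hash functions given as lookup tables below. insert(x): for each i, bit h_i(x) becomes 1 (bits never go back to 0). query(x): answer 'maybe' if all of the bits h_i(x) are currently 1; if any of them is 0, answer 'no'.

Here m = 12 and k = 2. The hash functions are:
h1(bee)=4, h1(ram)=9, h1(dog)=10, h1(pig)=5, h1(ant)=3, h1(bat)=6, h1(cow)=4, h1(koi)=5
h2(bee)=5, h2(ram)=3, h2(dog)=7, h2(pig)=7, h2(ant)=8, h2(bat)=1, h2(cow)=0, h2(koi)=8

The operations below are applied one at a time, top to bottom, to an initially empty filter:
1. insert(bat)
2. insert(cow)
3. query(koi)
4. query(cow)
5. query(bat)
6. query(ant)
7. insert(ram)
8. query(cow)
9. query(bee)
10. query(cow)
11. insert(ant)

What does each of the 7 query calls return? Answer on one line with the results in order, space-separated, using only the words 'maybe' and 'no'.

Answer: no maybe maybe no maybe no maybe

Derivation:
Start: bits=000000000000
Op 1: insert bat -> sets bits 1 6 -> bits=010000100000
Op 2: insert cow -> sets bits 0 4 -> bits=110010100000
Op 3: query koi -> checks bit5=0, bit8=0 (has a 0) -> no
Op 4: query cow -> checks bit0=1, bit4=1 (all 1) -> maybe
Op 5: query bat -> checks bit1=1, bit6=1 (all 1) -> maybe
Op 6: query ant -> checks bit3=0, bit8=0 (has a 0) -> no
Op 7: insert ram -> sets bits 3 9 -> bits=110110100100
Op 8: query cow -> checks bit0=1, bit4=1 (all 1) -> maybe
Op 9: query bee -> checks bit4=1, bit5=0 (has a 0) -> no
Op 10: query cow -> checks bit0=1, bit4=1 (all 1) -> maybe
Op 11: insert ant -> sets bits 3 8 -> bits=110110101100
Query results in order: no maybe maybe no maybe no maybe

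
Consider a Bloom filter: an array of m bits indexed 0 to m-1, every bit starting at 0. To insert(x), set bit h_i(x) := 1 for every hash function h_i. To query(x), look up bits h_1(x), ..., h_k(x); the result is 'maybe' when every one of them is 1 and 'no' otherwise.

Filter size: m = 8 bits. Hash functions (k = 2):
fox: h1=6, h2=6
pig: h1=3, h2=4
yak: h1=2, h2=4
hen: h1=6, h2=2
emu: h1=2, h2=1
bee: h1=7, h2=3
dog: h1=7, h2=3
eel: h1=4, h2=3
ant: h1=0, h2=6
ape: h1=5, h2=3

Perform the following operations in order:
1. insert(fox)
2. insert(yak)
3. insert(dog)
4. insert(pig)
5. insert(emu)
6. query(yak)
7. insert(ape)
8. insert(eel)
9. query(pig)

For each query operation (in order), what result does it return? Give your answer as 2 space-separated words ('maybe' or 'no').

Start: bits=00000000
Op 1: insert fox -> sets bits 6 -> bits=00000010
Op 2: insert yak -> sets bits 2 4 -> bits=00101010
Op 3: insert dog -> sets bits 3 7 -> bits=00111011
Op 4: insert pig -> sets bits 3 4 -> bits=00111011
Op 5: insert emu -> sets bits 1 2 -> bits=01111011
Op 6: query yak -> checks bit2=1, bit4=1 (all 1) -> maybe
Op 7: insert ape -> sets bits 3 5 -> bits=01111111
Op 8: insert eel -> sets bits 3 4 -> bits=01111111
Op 9: query pig -> checks bit3=1, bit4=1 (all 1) -> maybe
Query results in order: maybe maybe

Answer: maybe maybe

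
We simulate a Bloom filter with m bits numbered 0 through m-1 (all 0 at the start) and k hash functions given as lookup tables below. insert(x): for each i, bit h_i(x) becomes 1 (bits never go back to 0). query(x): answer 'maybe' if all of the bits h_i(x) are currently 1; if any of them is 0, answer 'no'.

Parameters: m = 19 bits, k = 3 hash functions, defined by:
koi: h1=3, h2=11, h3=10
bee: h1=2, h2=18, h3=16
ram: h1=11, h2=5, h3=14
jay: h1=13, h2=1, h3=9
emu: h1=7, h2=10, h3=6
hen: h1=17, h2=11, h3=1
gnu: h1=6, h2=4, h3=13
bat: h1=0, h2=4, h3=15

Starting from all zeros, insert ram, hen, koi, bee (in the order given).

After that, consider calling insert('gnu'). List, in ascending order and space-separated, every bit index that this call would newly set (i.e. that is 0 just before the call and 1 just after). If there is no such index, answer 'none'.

Start: bits=0000000000000000000
After insert 'ram': sets bits 5 11 14 -> bits=0000010000010010000
After insert 'hen': sets bits 1 11 17 -> bits=0100010000010010010
After insert 'koi': sets bits 3 10 11 -> bits=0101010000110010010
After insert 'bee': sets bits 2 16 18 -> bits=0111010000110010111
insert 'gnu' would touch bits 4 6 13; currently bit4=0, bit6=0, bit13=0
Bits that are 0 among those (would change 0->1): 4 6 13

Answer: 4 6 13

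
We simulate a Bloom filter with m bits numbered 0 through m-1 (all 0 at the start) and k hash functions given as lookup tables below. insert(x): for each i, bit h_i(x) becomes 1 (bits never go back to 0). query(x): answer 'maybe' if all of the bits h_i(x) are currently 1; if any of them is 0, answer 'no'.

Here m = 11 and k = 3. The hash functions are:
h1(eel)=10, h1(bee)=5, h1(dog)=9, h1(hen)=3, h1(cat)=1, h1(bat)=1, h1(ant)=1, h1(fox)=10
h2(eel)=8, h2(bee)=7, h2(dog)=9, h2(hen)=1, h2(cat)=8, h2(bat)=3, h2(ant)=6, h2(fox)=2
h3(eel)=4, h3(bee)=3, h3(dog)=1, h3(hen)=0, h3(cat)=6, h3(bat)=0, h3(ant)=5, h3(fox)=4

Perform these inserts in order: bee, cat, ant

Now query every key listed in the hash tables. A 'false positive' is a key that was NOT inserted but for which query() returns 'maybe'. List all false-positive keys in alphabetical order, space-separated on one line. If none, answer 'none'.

Answer: none

Derivation:
Start: bits=00000000000
After insert 'bee': sets bits 3 5 7 -> bits=00010101000
After insert 'cat': sets bits 1 6 8 -> bits=01010111100
After insert 'ant': sets bits 1 5 6 -> bits=01010111100
Not inserted: bat dog eel fox hen — query each against bits=01010111100:
query bat: checks bit0=0, bit1=1, bit3=1 (has a 0) -> no => not a false positive
query dog: checks bit1=1, bit9=0 (has a 0) -> no => not a false positive
query eel: checks bit4=0, bit8=1, bit10=0 (has a 0) -> no => not a false positive
query fox: checks bit2=0, bit4=0, bit10=0 (has a 0) -> no => not a false positive
query hen: checks bit0=0, bit1=1, bit3=1 (has a 0) -> no => not a false positive
False positives (alphabetical): none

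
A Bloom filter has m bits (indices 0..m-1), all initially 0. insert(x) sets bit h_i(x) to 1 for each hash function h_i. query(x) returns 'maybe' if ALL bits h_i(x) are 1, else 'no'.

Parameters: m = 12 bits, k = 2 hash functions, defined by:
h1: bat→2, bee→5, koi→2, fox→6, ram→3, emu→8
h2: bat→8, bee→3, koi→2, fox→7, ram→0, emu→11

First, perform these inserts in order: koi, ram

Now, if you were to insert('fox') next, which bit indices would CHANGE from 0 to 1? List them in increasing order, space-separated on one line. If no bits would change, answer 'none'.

Start: bits=000000000000
After insert 'koi': sets bits 2 -> bits=001000000000
After insert 'ram': sets bits 0 3 -> bits=101100000000
insert 'fox' would touch bits 6 7; currently bit6=0, bit7=0
Bits that are 0 among those (would change 0->1): 6 7

Answer: 6 7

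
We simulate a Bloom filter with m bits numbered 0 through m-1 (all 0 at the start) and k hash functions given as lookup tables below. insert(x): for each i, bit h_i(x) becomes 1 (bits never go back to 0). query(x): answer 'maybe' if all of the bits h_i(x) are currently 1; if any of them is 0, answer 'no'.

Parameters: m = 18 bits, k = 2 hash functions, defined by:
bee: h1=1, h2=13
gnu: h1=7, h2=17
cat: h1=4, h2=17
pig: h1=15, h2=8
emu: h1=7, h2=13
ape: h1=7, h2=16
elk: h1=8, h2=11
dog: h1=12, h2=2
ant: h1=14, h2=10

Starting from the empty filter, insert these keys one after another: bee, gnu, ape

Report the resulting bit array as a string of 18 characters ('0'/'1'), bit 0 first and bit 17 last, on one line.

Start: bits=000000000000000000
After insert 'bee': sets bits 1 13 -> bits=010000000000010000
After insert 'gnu': sets bits 7 17 -> bits=010000010000010001
After insert 'ape': sets bits 7 16 -> bits=010000010000010011

Answer: 010000010000010011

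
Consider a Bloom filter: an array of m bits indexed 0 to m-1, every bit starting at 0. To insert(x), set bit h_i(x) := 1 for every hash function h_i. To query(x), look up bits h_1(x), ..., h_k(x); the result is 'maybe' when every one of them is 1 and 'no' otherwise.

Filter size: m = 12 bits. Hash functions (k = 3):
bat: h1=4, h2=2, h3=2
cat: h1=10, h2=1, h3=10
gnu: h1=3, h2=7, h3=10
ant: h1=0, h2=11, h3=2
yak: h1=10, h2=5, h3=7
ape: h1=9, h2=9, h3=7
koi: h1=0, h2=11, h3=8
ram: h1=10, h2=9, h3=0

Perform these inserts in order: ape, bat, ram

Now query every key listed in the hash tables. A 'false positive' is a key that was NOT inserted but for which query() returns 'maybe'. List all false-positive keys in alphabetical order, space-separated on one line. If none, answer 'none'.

Answer: none

Derivation:
Start: bits=000000000000
After insert 'ape': sets bits 7 9 -> bits=000000010100
After insert 'bat': sets bits 2 4 -> bits=001010010100
After insert 'ram': sets bits 0 9 10 -> bits=101010010110
Not inserted: ant cat gnu koi yak — query each against bits=101010010110:
query ant: checks bit0=1, bit2=1, bit11=0 (has a 0) -> no => not a false positive
query cat: checks bit1=0, bit10=1 (has a 0) -> no => not a false positive
query gnu: checks bit3=0, bit7=1, bit10=1 (has a 0) -> no => not a false positive
query koi: checks bit0=1, bit8=0, bit11=0 (has a 0) -> no => not a false positive
query yak: checks bit5=0, bit7=1, bit10=1 (has a 0) -> no => not a false positive
False positives (alphabetical): none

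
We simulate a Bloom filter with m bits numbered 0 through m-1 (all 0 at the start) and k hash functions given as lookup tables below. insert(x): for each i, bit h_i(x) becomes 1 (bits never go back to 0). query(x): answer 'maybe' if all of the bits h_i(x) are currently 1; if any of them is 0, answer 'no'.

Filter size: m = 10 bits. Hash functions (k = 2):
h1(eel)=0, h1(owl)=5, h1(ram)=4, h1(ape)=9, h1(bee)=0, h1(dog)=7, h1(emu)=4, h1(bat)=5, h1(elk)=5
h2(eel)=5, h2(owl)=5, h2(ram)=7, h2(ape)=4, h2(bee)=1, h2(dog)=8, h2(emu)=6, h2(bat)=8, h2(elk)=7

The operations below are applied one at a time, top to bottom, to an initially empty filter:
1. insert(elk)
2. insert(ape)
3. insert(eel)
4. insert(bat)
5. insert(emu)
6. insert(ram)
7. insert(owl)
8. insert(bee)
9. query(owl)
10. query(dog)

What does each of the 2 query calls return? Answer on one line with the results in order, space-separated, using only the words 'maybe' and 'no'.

Start: bits=0000000000
Op 1: insert elk -> sets bits 5 7 -> bits=0000010100
Op 2: insert ape -> sets bits 4 9 -> bits=0000110101
Op 3: insert eel -> sets bits 0 5 -> bits=1000110101
Op 4: insert bat -> sets bits 5 8 -> bits=1000110111
Op 5: insert emu -> sets bits 4 6 -> bits=1000111111
Op 6: insert ram -> sets bits 4 7 -> bits=1000111111
Op 7: insert owl -> sets bits 5 -> bits=1000111111
Op 8: insert bee -> sets bits 0 1 -> bits=1100111111
Op 9: query owl -> checks bit5=1 (all 1) -> maybe
Op 10: query dog -> checks bit7=1, bit8=1 (all 1) -> maybe
Query results in order: maybe maybe

Answer: maybe maybe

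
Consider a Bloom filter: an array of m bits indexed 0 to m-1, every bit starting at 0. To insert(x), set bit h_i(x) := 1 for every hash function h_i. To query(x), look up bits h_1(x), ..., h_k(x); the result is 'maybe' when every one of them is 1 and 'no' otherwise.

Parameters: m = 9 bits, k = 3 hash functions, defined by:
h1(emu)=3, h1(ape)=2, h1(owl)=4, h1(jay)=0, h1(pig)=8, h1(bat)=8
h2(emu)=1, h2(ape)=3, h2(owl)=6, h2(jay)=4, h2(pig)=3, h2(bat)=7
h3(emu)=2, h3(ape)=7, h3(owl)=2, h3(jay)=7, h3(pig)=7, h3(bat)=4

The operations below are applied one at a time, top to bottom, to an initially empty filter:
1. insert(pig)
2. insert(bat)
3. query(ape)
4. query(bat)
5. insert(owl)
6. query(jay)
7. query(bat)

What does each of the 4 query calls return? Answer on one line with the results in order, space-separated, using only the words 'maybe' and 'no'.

Answer: no maybe no maybe

Derivation:
Start: bits=000000000
Op 1: insert pig -> sets bits 3 7 8 -> bits=000100011
Op 2: insert bat -> sets bits 4 7 8 -> bits=000110011
Op 3: query ape -> checks bit2=0, bit3=1, bit7=1 (has a 0) -> no
Op 4: query bat -> checks bit4=1, bit7=1, bit8=1 (all 1) -> maybe
Op 5: insert owl -> sets bits 2 4 6 -> bits=001110111
Op 6: query jay -> checks bit0=0, bit4=1, bit7=1 (has a 0) -> no
Op 7: query bat -> checks bit4=1, bit7=1, bit8=1 (all 1) -> maybe
Query results in order: no maybe no maybe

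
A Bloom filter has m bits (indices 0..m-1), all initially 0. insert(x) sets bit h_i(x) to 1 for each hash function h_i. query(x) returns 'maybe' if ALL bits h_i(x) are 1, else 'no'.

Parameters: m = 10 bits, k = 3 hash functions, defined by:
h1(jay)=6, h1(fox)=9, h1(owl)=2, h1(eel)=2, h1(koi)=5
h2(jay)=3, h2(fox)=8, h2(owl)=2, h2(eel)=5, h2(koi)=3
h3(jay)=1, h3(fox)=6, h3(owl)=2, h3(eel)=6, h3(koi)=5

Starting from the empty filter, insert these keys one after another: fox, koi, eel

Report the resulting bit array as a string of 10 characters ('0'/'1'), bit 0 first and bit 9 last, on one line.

Start: bits=0000000000
After insert 'fox': sets bits 6 8 9 -> bits=0000001011
After insert 'koi': sets bits 3 5 -> bits=0001011011
After insert 'eel': sets bits 2 5 6 -> bits=0011011011

Answer: 0011011011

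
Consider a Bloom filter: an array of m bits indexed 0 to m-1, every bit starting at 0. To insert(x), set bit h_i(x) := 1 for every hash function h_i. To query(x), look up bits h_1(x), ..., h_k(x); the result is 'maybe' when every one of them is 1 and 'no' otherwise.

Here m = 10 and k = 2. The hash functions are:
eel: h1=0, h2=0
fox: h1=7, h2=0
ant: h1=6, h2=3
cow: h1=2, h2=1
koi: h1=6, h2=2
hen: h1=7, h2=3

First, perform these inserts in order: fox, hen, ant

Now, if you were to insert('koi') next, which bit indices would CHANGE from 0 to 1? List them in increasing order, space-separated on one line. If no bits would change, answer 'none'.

Answer: 2

Derivation:
Start: bits=0000000000
After insert 'fox': sets bits 0 7 -> bits=1000000100
After insert 'hen': sets bits 3 7 -> bits=1001000100
After insert 'ant': sets bits 3 6 -> bits=1001001100
insert 'koi' would touch bits 2 6; currently bit2=0, bit6=1
Bits that are 0 among those (would change 0->1): 2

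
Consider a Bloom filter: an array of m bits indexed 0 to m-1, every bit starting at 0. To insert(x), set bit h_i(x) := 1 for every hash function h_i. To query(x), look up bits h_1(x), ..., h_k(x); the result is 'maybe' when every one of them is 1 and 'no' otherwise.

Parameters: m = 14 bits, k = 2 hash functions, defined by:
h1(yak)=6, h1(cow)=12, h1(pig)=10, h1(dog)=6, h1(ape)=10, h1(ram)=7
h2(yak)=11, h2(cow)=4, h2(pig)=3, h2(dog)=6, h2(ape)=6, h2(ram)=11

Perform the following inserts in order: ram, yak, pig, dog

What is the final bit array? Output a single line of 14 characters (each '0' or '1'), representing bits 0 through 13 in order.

Start: bits=00000000000000
After insert 'ram': sets bits 7 11 -> bits=00000001000100
After insert 'yak': sets bits 6 11 -> bits=00000011000100
After insert 'pig': sets bits 3 10 -> bits=00010011001100
After insert 'dog': sets bits 6 -> bits=00010011001100

Answer: 00010011001100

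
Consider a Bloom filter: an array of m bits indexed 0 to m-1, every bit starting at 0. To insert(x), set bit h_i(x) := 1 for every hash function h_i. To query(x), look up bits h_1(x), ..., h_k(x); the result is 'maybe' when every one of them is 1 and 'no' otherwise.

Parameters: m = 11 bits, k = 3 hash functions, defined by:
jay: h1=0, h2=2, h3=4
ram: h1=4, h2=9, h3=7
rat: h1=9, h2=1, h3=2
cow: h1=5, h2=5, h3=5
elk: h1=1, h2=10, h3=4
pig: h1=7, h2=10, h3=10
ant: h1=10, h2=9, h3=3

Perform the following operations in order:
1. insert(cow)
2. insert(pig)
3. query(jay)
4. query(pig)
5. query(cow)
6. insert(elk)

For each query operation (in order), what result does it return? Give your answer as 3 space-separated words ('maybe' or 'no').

Answer: no maybe maybe

Derivation:
Start: bits=00000000000
Op 1: insert cow -> sets bits 5 -> bits=00000100000
Op 2: insert pig -> sets bits 7 10 -> bits=00000101001
Op 3: query jay -> checks bit0=0, bit2=0, bit4=0 (has a 0) -> no
Op 4: query pig -> checks bit7=1, bit10=1 (all 1) -> maybe
Op 5: query cow -> checks bit5=1 (all 1) -> maybe
Op 6: insert elk -> sets bits 1 4 10 -> bits=01001101001
Query results in order: no maybe maybe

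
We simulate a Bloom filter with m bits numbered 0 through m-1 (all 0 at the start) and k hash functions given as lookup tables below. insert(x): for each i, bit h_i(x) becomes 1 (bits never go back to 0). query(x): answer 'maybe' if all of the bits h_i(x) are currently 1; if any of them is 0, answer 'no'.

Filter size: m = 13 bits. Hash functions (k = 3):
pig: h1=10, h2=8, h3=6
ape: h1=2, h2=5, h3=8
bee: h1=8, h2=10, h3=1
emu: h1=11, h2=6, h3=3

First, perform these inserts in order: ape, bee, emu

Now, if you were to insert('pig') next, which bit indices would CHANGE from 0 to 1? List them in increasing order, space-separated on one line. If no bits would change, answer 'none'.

Start: bits=0000000000000
After insert 'ape': sets bits 2 5 8 -> bits=0010010010000
After insert 'bee': sets bits 1 8 10 -> bits=0110010010100
After insert 'emu': sets bits 3 6 11 -> bits=0111011010110
insert 'pig' would touch bits 6 8 10; currently bit6=1, bit8=1, bit10=1
Bits that are 0 among those (would change 0->1): none

Answer: none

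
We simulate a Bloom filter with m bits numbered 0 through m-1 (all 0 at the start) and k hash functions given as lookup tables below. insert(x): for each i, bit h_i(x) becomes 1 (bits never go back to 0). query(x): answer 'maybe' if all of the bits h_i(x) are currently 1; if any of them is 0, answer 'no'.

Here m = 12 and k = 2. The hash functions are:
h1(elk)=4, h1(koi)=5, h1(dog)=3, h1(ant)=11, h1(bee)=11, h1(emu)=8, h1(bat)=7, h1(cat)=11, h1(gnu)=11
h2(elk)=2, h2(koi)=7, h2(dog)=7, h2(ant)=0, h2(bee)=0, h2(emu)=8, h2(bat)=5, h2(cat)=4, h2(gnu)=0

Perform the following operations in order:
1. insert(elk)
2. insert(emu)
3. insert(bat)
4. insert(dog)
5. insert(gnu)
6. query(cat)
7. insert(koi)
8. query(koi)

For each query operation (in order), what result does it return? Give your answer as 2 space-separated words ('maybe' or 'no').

Start: bits=000000000000
Op 1: insert elk -> sets bits 2 4 -> bits=001010000000
Op 2: insert emu -> sets bits 8 -> bits=001010001000
Op 3: insert bat -> sets bits 5 7 -> bits=001011011000
Op 4: insert dog -> sets bits 3 7 -> bits=001111011000
Op 5: insert gnu -> sets bits 0 11 -> bits=101111011001
Op 6: query cat -> checks bit4=1, bit11=1 (all 1) -> maybe
Op 7: insert koi -> sets bits 5 7 -> bits=101111011001
Op 8: query koi -> checks bit5=1, bit7=1 (all 1) -> maybe
Query results in order: maybe maybe

Answer: maybe maybe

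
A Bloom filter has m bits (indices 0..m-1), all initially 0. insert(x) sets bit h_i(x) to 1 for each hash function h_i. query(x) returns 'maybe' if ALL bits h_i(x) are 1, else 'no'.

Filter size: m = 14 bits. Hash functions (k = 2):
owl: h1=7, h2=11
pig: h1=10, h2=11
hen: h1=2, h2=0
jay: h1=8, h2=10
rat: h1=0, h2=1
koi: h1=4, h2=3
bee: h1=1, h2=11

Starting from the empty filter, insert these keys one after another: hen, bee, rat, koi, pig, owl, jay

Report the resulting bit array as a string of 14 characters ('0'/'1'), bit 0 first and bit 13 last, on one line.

Start: bits=00000000000000
After insert 'hen': sets bits 0 2 -> bits=10100000000000
After insert 'bee': sets bits 1 11 -> bits=11100000000100
After insert 'rat': sets bits 0 1 -> bits=11100000000100
After insert 'koi': sets bits 3 4 -> bits=11111000000100
After insert 'pig': sets bits 10 11 -> bits=11111000001100
After insert 'owl': sets bits 7 11 -> bits=11111001001100
After insert 'jay': sets bits 8 10 -> bits=11111001101100

Answer: 11111001101100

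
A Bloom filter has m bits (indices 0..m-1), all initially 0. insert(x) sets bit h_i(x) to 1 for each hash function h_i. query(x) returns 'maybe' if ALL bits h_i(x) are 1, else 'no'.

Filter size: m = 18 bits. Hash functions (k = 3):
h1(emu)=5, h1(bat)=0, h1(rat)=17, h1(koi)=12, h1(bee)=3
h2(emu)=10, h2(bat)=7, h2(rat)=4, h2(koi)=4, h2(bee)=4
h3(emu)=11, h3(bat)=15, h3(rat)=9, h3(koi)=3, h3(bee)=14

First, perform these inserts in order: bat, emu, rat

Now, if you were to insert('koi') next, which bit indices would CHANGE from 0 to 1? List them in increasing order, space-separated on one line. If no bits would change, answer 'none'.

Answer: 3 12

Derivation:
Start: bits=000000000000000000
After insert 'bat': sets bits 0 7 15 -> bits=100000010000000100
After insert 'emu': sets bits 5 10 11 -> bits=100001010011000100
After insert 'rat': sets bits 4 9 17 -> bits=100011010111000101
insert 'koi' would touch bits 3 4 12; currently bit3=0, bit4=1, bit12=0
Bits that are 0 among those (would change 0->1): 3 12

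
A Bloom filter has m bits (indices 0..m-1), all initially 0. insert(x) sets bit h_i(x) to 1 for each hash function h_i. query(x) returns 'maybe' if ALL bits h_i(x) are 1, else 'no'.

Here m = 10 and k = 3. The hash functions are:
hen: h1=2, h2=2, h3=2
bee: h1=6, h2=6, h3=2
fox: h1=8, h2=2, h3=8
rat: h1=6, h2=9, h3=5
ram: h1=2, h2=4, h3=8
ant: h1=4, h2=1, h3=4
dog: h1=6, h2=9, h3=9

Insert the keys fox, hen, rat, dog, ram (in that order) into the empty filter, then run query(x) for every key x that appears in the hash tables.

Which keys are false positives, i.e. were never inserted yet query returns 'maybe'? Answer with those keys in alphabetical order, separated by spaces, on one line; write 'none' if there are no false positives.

Answer: bee

Derivation:
Start: bits=0000000000
After insert 'fox': sets bits 2 8 -> bits=0010000010
After insert 'hen': sets bits 2 -> bits=0010000010
After insert 'rat': sets bits 5 6 9 -> bits=0010011011
After insert 'dog': sets bits 6 9 -> bits=0010011011
After insert 'ram': sets bits 2 4 8 -> bits=0010111011
Not inserted: ant bee — query each against bits=0010111011:
query ant: checks bit1=0, bit4=1 (has a 0) -> no => not a false positive
query bee: checks bit2=1, bit6=1 (all 1) -> maybe => FALSE POSITIVE
False positives (alphabetical): bee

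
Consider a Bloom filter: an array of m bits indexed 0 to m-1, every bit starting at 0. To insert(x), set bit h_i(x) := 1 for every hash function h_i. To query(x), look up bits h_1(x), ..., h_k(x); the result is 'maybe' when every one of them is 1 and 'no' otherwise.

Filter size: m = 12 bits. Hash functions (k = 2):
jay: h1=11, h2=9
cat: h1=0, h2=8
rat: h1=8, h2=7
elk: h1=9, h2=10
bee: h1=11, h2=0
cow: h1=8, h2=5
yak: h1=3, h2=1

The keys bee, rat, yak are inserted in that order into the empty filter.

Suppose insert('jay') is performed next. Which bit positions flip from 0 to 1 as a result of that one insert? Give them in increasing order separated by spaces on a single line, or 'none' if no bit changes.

Answer: 9

Derivation:
Start: bits=000000000000
After insert 'bee': sets bits 0 11 -> bits=100000000001
After insert 'rat': sets bits 7 8 -> bits=100000011001
After insert 'yak': sets bits 1 3 -> bits=110100011001
insert 'jay' would touch bits 9 11; currently bit9=0, bit11=1
Bits that are 0 among those (would change 0->1): 9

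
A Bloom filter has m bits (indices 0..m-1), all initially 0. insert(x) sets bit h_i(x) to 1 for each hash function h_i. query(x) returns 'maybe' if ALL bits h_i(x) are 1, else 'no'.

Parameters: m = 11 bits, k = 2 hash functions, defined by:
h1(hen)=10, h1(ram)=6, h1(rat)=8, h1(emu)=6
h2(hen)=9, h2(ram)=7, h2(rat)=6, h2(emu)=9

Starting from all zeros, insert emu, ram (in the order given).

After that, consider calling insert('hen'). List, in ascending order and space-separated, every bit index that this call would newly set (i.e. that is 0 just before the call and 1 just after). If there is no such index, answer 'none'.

Answer: 10

Derivation:
Start: bits=00000000000
After insert 'emu': sets bits 6 9 -> bits=00000010010
After insert 'ram': sets bits 6 7 -> bits=00000011010
insert 'hen' would touch bits 9 10; currently bit9=1, bit10=0
Bits that are 0 among those (would change 0->1): 10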